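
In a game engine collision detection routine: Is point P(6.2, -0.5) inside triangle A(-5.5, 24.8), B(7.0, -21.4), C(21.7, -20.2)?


Cross products: AB x AP = 224.29, BC x BP = 308.19, CA x CP = 161.66
All same sign? yes

Yes, inside


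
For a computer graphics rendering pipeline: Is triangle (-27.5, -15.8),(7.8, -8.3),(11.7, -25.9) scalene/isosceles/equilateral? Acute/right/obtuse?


Side lengths squared: AB^2=1302.34, BC^2=324.97, CA^2=1638.65
Sorted: [324.97, 1302.34, 1638.65]
By sides: Scalene, By angles: Obtuse

Scalene, Obtuse


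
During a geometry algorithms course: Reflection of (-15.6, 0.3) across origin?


Reflection over origin: (x,y) -> (-x,-y)
(-15.6, 0.3) -> (15.6, -0.3)

(15.6, -0.3)


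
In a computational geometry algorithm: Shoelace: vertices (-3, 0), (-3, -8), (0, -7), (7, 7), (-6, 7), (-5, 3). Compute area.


Shoelace sum: ((-3)*(-8) - (-3)*0) + ((-3)*(-7) - 0*(-8)) + (0*7 - 7*(-7)) + (7*7 - (-6)*7) + ((-6)*3 - (-5)*7) + ((-5)*0 - (-3)*3)
= 211
Area = |211|/2 = 105.5

105.5


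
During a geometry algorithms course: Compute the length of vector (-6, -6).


|u| = sqrt((-6)^2 + (-6)^2) = sqrt(72) = 8.4853

8.4853


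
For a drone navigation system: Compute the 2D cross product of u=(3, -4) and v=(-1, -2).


u x v = u_x*v_y - u_y*v_x = 3*(-2) - (-4)*(-1)
= (-6) - 4 = -10

-10


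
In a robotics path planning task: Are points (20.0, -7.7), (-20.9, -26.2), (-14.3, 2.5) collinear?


Cross product: ((-20.9)-20)*(2.5-(-7.7)) - ((-26.2)-(-7.7))*((-14.3)-20)
= -1051.73

No, not collinear


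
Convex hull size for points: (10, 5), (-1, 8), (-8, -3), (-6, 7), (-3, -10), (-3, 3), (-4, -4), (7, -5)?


Convex hull vertices (CCW): (-8, -3), (-3, -10), (7, -5), (10, 5), (-1, 8), (-6, 7)
Count = 6

6


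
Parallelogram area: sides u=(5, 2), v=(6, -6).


|u x v| = |5*(-6) - 2*6|
= |(-30) - 12| = 42

42


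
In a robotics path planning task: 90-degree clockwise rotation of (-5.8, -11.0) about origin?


90° CW: (x,y) -> (y, -x)
(-5.8,-11) -> (-11, 5.8)

(-11, 5.8)


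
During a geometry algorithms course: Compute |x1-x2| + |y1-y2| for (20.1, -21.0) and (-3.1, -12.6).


|20.1-(-3.1)| + |(-21)-(-12.6)| = 23.2 + 8.4 = 31.6

31.6


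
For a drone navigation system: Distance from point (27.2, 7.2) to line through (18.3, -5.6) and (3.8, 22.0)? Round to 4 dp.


|cross product| = 431.24
|line direction| = sqrt(972.01) = 31.1771
Distance = 431.24/sqrt(972.01) = 13.832

13.832


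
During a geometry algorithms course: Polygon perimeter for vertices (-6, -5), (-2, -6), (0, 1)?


Sides: (-6, -5)->(-2, -6): sqrt(17) = 4.123106, (-2, -6)->(0, 1): sqrt(53) = 7.28011, (0, 1)->(-6, -5): sqrt(72) = 8.485281
Sum = 19.888497
Perimeter = 19.8885

19.8885


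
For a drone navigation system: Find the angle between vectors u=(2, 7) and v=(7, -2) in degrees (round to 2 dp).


u.v = 0, |u| = sqrt(53) = 7.2801, |v| = sqrt(53) = 7.2801
cos(theta) = u.v/(|u||v|) = 0/sqrt(2809) = 0
theta = acos(0) = 90 degrees

90 degrees


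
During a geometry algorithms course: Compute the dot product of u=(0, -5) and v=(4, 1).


u . v = u_x*v_x + u_y*v_y = 0*4 + (-5)*1
= 0 + (-5) = -5

-5


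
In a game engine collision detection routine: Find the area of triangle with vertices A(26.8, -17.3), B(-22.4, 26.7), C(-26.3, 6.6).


Area = |x_A(y_B-y_C) + x_B(y_C-y_A) + x_C(y_A-y_B)|/2
= |538.68 + (-535.36) + 1157.2|/2
= 1160.52/2 = 580.26

580.26


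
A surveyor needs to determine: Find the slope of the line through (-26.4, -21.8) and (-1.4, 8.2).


slope = (y2-y1)/(x2-x1) = (8.2-(-21.8))/((-1.4)-(-26.4)) = 30/25 = 1.2

1.2


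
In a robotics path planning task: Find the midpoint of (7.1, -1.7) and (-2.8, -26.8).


M = ((7.1+(-2.8))/2, ((-1.7)+(-26.8))/2)
= (2.15, -14.25)

(2.15, -14.25)


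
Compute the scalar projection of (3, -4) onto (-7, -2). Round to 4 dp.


u.v = -13, |v| = sqrt(53) = 7.2801
Scalar projection = u.v / |v| = -13 / sqrt(53) = -1.7857

-1.7857


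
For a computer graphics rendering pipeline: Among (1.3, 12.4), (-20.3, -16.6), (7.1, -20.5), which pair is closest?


d(P0,P1) = 36.1602, d(P0,P2) = 33.4073, d(P1,P2) = 27.6762
Closest: P1 and P2

Closest pair: (-20.3, -16.6) and (7.1, -20.5), distance = 27.6762


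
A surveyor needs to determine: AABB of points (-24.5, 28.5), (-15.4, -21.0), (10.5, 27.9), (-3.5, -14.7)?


x range: [-24.5, 10.5]
y range: [-21, 28.5]
Bounding box: (-24.5,-21) to (10.5,28.5)

(-24.5,-21) to (10.5,28.5)


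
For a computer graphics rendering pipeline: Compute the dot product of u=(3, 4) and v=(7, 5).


u . v = u_x*v_x + u_y*v_y = 3*7 + 4*5
= 21 + 20 = 41

41


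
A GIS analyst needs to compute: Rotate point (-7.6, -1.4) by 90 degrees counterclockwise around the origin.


90° CCW: (x,y) -> (-y, x)
(-7.6,-1.4) -> (1.4, -7.6)

(1.4, -7.6)


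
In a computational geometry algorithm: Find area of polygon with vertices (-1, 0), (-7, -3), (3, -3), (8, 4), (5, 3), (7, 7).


Shoelace sum: ((-1)*(-3) - (-7)*0) + ((-7)*(-3) - 3*(-3)) + (3*4 - 8*(-3)) + (8*3 - 5*4) + (5*7 - 7*3) + (7*0 - (-1)*7)
= 94
Area = |94|/2 = 47

47


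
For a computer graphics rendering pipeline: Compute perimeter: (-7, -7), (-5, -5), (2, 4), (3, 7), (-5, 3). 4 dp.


Sides: (-7, -7)->(-5, -5): sqrt(8) = 2.828427, (-5, -5)->(2, 4): sqrt(130) = 11.401754, (2, 4)->(3, 7): sqrt(10) = 3.162278, (3, 7)->(-5, 3): sqrt(80) = 8.944272, (-5, 3)->(-7, -7): sqrt(104) = 10.198039
Sum = 36.53477
Perimeter = 36.5348

36.5348


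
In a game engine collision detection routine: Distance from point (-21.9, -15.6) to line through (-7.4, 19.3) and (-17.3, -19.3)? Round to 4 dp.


|cross product| = 214.19
|line direction| = sqrt(1587.97) = 39.8493
Distance = 214.19/sqrt(1587.97) = 5.375

5.375


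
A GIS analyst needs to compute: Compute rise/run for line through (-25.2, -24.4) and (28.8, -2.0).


slope = (y2-y1)/(x2-x1) = ((-2)-(-24.4))/(28.8-(-25.2)) = 22.4/54 = 0.4148

0.4148


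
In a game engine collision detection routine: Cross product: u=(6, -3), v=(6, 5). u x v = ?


u x v = u_x*v_y - u_y*v_x = 6*5 - (-3)*6
= 30 - (-18) = 48

48


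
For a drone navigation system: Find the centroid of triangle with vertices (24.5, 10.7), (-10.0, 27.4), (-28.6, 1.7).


Centroid = ((x_A+x_B+x_C)/3, (y_A+y_B+y_C)/3)
= ((24.5+(-10)+(-28.6))/3, (10.7+27.4+1.7)/3)
= (-4.7, 13.2667)

(-4.7, 13.2667)


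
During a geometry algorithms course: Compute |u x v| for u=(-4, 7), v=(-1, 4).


|u x v| = |(-4)*4 - 7*(-1)|
= |(-16) - (-7)| = 9

9


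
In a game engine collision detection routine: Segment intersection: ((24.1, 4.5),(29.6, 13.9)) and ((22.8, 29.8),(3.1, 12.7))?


Cross products: d1=520.64, d2=429.51, d3=151.37, d4=242.5
d1*d2 < 0 and d3*d4 < 0? no

No, they don't intersect


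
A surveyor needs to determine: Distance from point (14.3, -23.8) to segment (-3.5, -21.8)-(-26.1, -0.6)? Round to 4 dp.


Project P onto AB: t = 0 (clamped to [0,1])
Closest point on segment: (-3.5, -21.8)
Distance: 17.912

17.912


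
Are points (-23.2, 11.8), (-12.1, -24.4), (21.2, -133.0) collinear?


Cross product: ((-12.1)-(-23.2))*((-133)-11.8) - ((-24.4)-11.8)*(21.2-(-23.2))
= 0

Yes, collinear


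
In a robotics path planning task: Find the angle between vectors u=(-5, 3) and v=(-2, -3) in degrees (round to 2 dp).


u.v = 1, |u| = sqrt(34) = 5.831, |v| = sqrt(13) = 3.6056
cos(theta) = u.v/(|u||v|) = 1/sqrt(442) = 0.047565
theta = acos(0.047565) = 87.27 degrees

87.27 degrees


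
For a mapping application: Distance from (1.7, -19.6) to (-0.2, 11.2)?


dx=-1.9, dy=30.8
d^2 = (-1.9)^2 + 30.8^2 = 952.25
d = sqrt(952.25) = 30.8585

30.8585


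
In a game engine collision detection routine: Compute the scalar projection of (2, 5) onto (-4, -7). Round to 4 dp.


u.v = -43, |v| = sqrt(65) = 8.0623
Scalar projection = u.v / |v| = -43 / sqrt(65) = -5.3335

-5.3335


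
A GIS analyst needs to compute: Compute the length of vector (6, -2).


|u| = sqrt(6^2 + (-2)^2) = sqrt(40) = 6.3246

6.3246


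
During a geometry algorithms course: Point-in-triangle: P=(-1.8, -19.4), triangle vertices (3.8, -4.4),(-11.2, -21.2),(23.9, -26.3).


Cross products: AB x AP = 130.92, BC x BP = 111.12, CA x CP = 424.14
All same sign? yes

Yes, inside


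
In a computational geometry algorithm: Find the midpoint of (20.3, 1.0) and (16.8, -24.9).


M = ((20.3+16.8)/2, (1+(-24.9))/2)
= (18.55, -11.95)

(18.55, -11.95)


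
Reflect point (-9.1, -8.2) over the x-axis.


Reflection over x-axis: (x,y) -> (x,-y)
(-9.1, -8.2) -> (-9.1, 8.2)

(-9.1, 8.2)


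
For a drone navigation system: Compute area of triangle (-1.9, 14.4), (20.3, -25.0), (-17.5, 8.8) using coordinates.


Area = |x_A(y_B-y_C) + x_B(y_C-y_A) + x_C(y_A-y_B)|/2
= |64.22 + (-113.68) + (-689.5)|/2
= 738.96/2 = 369.48

369.48


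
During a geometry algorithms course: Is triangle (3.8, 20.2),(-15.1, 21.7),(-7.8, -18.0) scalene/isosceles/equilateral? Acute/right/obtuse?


Side lengths squared: AB^2=359.46, BC^2=1629.38, CA^2=1593.8
Sorted: [359.46, 1593.8, 1629.38]
By sides: Scalene, By angles: Acute

Scalene, Acute


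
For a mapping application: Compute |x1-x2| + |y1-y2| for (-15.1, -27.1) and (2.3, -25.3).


|(-15.1)-2.3| + |(-27.1)-(-25.3)| = 17.4 + 1.8 = 19.2

19.2


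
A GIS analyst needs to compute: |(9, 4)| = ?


|u| = sqrt(9^2 + 4^2) = sqrt(97) = 9.8489

9.8489


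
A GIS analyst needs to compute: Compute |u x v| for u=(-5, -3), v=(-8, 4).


|u x v| = |(-5)*4 - (-3)*(-8)|
= |(-20) - 24| = 44

44


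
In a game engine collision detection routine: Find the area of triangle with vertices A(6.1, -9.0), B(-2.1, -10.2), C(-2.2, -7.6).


Area = |x_A(y_B-y_C) + x_B(y_C-y_A) + x_C(y_A-y_B)|/2
= |(-15.86) + (-2.94) + (-2.64)|/2
= 21.44/2 = 10.72

10.72


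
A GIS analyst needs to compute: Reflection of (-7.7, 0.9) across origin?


Reflection over origin: (x,y) -> (-x,-y)
(-7.7, 0.9) -> (7.7, -0.9)

(7.7, -0.9)


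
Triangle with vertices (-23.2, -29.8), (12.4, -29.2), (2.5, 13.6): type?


Side lengths squared: AB^2=1267.72, BC^2=1929.85, CA^2=2544.05
Sorted: [1267.72, 1929.85, 2544.05]
By sides: Scalene, By angles: Acute

Scalene, Acute


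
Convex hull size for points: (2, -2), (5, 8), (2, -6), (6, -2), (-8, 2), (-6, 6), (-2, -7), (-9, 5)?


Convex hull vertices (CCW): (-9, 5), (-8, 2), (-2, -7), (2, -6), (6, -2), (5, 8), (-6, 6)
Count = 7

7


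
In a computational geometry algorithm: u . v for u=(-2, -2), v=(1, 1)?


u . v = u_x*v_x + u_y*v_y = (-2)*1 + (-2)*1
= (-2) + (-2) = -4

-4


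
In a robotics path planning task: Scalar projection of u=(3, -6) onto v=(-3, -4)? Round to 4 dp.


u.v = 15, |v| = sqrt(25) = 5
Scalar projection = u.v / |v| = 15 / sqrt(25) = 3

3


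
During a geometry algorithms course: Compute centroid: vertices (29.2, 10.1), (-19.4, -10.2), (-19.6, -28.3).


Centroid = ((x_A+x_B+x_C)/3, (y_A+y_B+y_C)/3)
= ((29.2+(-19.4)+(-19.6))/3, (10.1+(-10.2)+(-28.3))/3)
= (-3.2667, -9.4667)

(-3.2667, -9.4667)


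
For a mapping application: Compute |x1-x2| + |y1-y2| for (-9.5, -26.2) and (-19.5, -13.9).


|(-9.5)-(-19.5)| + |(-26.2)-(-13.9)| = 10 + 12.3 = 22.3

22.3


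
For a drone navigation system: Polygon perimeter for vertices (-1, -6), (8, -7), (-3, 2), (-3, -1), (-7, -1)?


Sides: (-1, -6)->(8, -7): sqrt(82) = 9.055385, (8, -7)->(-3, 2): sqrt(202) = 14.21267, (-3, 2)->(-3, -1): sqrt(9) = 3, (-3, -1)->(-7, -1): sqrt(16) = 4, (-7, -1)->(-1, -6): sqrt(61) = 7.81025
Sum = 38.078305
Perimeter = 38.0783

38.0783


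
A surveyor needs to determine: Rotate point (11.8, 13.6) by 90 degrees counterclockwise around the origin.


90° CCW: (x,y) -> (-y, x)
(11.8,13.6) -> (-13.6, 11.8)

(-13.6, 11.8)


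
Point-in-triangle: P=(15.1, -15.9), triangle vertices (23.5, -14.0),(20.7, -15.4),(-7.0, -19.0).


Cross products: AB x AP = -6.44, BC x BP = -6.31, CA x CP = -15.95
All same sign? yes

Yes, inside


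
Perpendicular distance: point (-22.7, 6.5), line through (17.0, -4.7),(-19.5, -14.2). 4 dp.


|cross product| = 785.95
|line direction| = sqrt(1422.5) = 37.716
Distance = 785.95/sqrt(1422.5) = 20.8386

20.8386


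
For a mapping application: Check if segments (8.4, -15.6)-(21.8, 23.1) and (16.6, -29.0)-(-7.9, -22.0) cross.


Cross products: d1=-270.9, d2=-1312.85, d3=-496.9, d4=545.05
d1*d2 < 0 and d3*d4 < 0? no

No, they don't intersect


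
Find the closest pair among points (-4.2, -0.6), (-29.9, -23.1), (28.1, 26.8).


d(P0,P1) = 34.1576, d(P0,P2) = 42.3562, d(P1,P2) = 76.5115
Closest: P0 and P1

Closest pair: (-4.2, -0.6) and (-29.9, -23.1), distance = 34.1576


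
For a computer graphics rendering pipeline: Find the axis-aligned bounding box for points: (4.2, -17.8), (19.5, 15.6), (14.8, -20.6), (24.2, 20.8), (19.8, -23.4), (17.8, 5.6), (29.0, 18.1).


x range: [4.2, 29]
y range: [-23.4, 20.8]
Bounding box: (4.2,-23.4) to (29,20.8)

(4.2,-23.4) to (29,20.8)


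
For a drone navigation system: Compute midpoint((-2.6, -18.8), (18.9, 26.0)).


M = (((-2.6)+18.9)/2, ((-18.8)+26)/2)
= (8.15, 3.6)

(8.15, 3.6)


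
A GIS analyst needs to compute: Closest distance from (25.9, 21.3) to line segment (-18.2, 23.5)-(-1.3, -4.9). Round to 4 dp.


Project P onto AB: t = 0.7396 (clamped to [0,1])
Closest point on segment: (-5.7007, 2.4953)
Distance: 36.7726

36.7726


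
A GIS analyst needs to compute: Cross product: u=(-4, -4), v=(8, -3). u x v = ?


u x v = u_x*v_y - u_y*v_x = (-4)*(-3) - (-4)*8
= 12 - (-32) = 44

44


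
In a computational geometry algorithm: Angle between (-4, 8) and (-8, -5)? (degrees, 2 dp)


u.v = -8, |u| = sqrt(80) = 8.9443, |v| = sqrt(89) = 9.434
cos(theta) = u.v/(|u||v|) = -8/sqrt(7120) = -0.094809
theta = acos(-0.094809) = 95.44 degrees

95.44 degrees


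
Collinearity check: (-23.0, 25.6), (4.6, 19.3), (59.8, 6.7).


Cross product: (4.6-(-23))*(6.7-25.6) - (19.3-25.6)*(59.8-(-23))
= 0

Yes, collinear


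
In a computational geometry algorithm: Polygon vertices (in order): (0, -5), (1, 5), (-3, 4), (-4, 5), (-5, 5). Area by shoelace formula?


Shoelace sum: (0*5 - 1*(-5)) + (1*4 - (-3)*5) + ((-3)*5 - (-4)*4) + ((-4)*5 - (-5)*5) + ((-5)*(-5) - 0*5)
= 55
Area = |55|/2 = 27.5

27.5


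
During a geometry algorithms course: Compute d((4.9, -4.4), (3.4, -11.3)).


dx=-1.5, dy=-6.9
d^2 = (-1.5)^2 + (-6.9)^2 = 49.86
d = sqrt(49.86) = 7.0612

7.0612


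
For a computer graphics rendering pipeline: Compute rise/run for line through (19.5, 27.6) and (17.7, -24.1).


slope = (y2-y1)/(x2-x1) = ((-24.1)-27.6)/(17.7-19.5) = (-51.7)/(-1.8) = 28.7222

28.7222


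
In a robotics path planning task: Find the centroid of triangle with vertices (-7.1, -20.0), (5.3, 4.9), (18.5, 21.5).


Centroid = ((x_A+x_B+x_C)/3, (y_A+y_B+y_C)/3)
= (((-7.1)+5.3+18.5)/3, ((-20)+4.9+21.5)/3)
= (5.5667, 2.1333)

(5.5667, 2.1333)


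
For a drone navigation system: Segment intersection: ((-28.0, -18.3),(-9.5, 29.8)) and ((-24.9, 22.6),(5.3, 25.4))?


Cross products: d1=-1226.5, d2=174.32, d3=607.54, d4=-793.28
d1*d2 < 0 and d3*d4 < 0? yes

Yes, they intersect


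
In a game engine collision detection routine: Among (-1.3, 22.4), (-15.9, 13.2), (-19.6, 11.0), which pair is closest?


d(P0,P1) = 17.2569, d(P0,P2) = 21.5604, d(P1,P2) = 4.3046
Closest: P1 and P2

Closest pair: (-15.9, 13.2) and (-19.6, 11.0), distance = 4.3046


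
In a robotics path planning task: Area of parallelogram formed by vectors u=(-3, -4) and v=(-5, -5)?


|u x v| = |(-3)*(-5) - (-4)*(-5)|
= |15 - 20| = 5

5


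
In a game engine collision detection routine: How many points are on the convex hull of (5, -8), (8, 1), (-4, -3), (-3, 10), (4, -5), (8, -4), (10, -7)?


Convex hull vertices (CCW): (-4, -3), (5, -8), (10, -7), (8, 1), (-3, 10)
Count = 5

5


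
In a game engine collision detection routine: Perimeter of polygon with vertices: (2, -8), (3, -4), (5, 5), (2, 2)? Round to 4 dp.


Sides: (2, -8)->(3, -4): sqrt(17) = 4.123106, (3, -4)->(5, 5): sqrt(85) = 9.219544, (5, 5)->(2, 2): sqrt(18) = 4.242641, (2, 2)->(2, -8): sqrt(100) = 10
Sum = 27.585291
Perimeter = 27.5853

27.5853


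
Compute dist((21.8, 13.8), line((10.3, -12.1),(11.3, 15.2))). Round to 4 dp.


|cross product| = 288.05
|line direction| = sqrt(746.29) = 27.3183
Distance = 288.05/sqrt(746.29) = 10.5442

10.5442


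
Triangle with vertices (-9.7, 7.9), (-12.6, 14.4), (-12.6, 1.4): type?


Side lengths squared: AB^2=50.66, BC^2=169, CA^2=50.66
Sorted: [50.66, 50.66, 169]
By sides: Isosceles, By angles: Obtuse

Isosceles, Obtuse


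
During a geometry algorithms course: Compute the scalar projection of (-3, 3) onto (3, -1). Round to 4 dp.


u.v = -12, |v| = sqrt(10) = 3.1623
Scalar projection = u.v / |v| = -12 / sqrt(10) = -3.7947

-3.7947


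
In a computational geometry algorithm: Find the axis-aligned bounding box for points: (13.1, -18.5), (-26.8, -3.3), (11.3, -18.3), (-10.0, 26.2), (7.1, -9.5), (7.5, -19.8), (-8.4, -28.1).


x range: [-26.8, 13.1]
y range: [-28.1, 26.2]
Bounding box: (-26.8,-28.1) to (13.1,26.2)

(-26.8,-28.1) to (13.1,26.2)


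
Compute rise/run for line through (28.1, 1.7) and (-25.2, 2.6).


slope = (y2-y1)/(x2-x1) = (2.6-1.7)/((-25.2)-28.1) = 0.9/(-53.3) = -0.0169

-0.0169


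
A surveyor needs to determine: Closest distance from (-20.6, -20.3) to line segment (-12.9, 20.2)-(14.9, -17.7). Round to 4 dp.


Project P onto AB: t = 0.5979 (clamped to [0,1])
Closest point on segment: (3.7214, -2.4601)
Distance: 30.1628

30.1628


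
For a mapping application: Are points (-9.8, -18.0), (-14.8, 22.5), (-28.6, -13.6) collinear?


Cross product: ((-14.8)-(-9.8))*((-13.6)-(-18)) - (22.5-(-18))*((-28.6)-(-9.8))
= 739.4

No, not collinear


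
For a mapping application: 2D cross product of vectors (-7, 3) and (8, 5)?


u x v = u_x*v_y - u_y*v_x = (-7)*5 - 3*8
= (-35) - 24 = -59

-59


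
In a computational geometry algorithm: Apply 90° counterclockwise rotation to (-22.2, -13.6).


90° CCW: (x,y) -> (-y, x)
(-22.2,-13.6) -> (13.6, -22.2)

(13.6, -22.2)


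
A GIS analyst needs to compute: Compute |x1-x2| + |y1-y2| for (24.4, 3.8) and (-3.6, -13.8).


|24.4-(-3.6)| + |3.8-(-13.8)| = 28 + 17.6 = 45.6

45.6


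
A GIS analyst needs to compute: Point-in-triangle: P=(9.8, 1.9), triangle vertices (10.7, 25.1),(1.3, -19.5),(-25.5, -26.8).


Cross products: AB x AP = 177.94, BC x BP = -511.47, CA x CP = -793.13
All same sign? no

No, outside


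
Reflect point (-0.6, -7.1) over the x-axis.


Reflection over x-axis: (x,y) -> (x,-y)
(-0.6, -7.1) -> (-0.6, 7.1)

(-0.6, 7.1)


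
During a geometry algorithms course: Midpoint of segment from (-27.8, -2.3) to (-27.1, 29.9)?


M = (((-27.8)+(-27.1))/2, ((-2.3)+29.9)/2)
= (-27.45, 13.8)

(-27.45, 13.8)


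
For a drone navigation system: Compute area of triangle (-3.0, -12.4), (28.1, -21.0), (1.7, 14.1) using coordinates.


Area = |x_A(y_B-y_C) + x_B(y_C-y_A) + x_C(y_A-y_B)|/2
= |105.3 + 744.65 + 14.62|/2
= 864.57/2 = 432.285

432.285


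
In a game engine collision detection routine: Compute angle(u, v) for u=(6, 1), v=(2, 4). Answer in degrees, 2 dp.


u.v = 16, |u| = sqrt(37) = 6.0828, |v| = sqrt(20) = 4.4721
cos(theta) = u.v/(|u||v|) = 16/sqrt(740) = 0.588172
theta = acos(0.588172) = 53.97 degrees

53.97 degrees


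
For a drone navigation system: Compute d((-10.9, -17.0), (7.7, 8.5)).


dx=18.6, dy=25.5
d^2 = 18.6^2 + 25.5^2 = 996.21
d = sqrt(996.21) = 31.5628

31.5628


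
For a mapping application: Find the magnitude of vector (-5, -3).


|u| = sqrt((-5)^2 + (-3)^2) = sqrt(34) = 5.831

5.831


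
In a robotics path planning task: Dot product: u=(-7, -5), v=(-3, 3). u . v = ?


u . v = u_x*v_x + u_y*v_y = (-7)*(-3) + (-5)*3
= 21 + (-15) = 6

6


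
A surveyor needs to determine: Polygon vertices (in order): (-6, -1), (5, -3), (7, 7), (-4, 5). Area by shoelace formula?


Shoelace sum: ((-6)*(-3) - 5*(-1)) + (5*7 - 7*(-3)) + (7*5 - (-4)*7) + ((-4)*(-1) - (-6)*5)
= 176
Area = |176|/2 = 88

88


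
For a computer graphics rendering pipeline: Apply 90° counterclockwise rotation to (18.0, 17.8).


90° CCW: (x,y) -> (-y, x)
(18,17.8) -> (-17.8, 18)

(-17.8, 18)


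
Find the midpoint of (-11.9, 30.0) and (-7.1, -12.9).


M = (((-11.9)+(-7.1))/2, (30+(-12.9))/2)
= (-9.5, 8.55)

(-9.5, 8.55)


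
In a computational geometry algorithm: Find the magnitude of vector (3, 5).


|u| = sqrt(3^2 + 5^2) = sqrt(34) = 5.831

5.831


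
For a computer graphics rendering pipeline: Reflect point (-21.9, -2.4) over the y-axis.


Reflection over y-axis: (x,y) -> (-x,y)
(-21.9, -2.4) -> (21.9, -2.4)

(21.9, -2.4)


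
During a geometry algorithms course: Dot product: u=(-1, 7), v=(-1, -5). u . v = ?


u . v = u_x*v_x + u_y*v_y = (-1)*(-1) + 7*(-5)
= 1 + (-35) = -34

-34


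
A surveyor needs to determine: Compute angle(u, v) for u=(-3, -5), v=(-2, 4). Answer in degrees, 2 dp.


u.v = -14, |u| = sqrt(34) = 5.831, |v| = sqrt(20) = 4.4721
cos(theta) = u.v/(|u||v|) = -14/sqrt(680) = -0.536875
theta = acos(-0.536875) = 122.47 degrees

122.47 degrees


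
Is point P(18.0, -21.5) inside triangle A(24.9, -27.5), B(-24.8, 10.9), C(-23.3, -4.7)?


Cross products: AB x AP = -33.24, BC x BP = 619.08, CA x CP = 131.88
All same sign? no

No, outside


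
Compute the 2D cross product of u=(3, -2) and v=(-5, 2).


u x v = u_x*v_y - u_y*v_x = 3*2 - (-2)*(-5)
= 6 - 10 = -4

-4


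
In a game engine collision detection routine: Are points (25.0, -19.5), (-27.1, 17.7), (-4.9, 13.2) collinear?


Cross product: ((-27.1)-25)*(13.2-(-19.5)) - (17.7-(-19.5))*((-4.9)-25)
= -591.39

No, not collinear


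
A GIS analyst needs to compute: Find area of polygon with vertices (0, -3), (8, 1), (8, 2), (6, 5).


Shoelace sum: (0*1 - 8*(-3)) + (8*2 - 8*1) + (8*5 - 6*2) + (6*(-3) - 0*5)
= 42
Area = |42|/2 = 21

21


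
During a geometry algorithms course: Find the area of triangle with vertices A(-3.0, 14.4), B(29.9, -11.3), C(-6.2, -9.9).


Area = |x_A(y_B-y_C) + x_B(y_C-y_A) + x_C(y_A-y_B)|/2
= |4.2 + (-726.57) + (-159.34)|/2
= 881.71/2 = 440.855

440.855


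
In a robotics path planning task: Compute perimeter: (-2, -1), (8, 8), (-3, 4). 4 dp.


Sides: (-2, -1)->(8, 8): sqrt(181) = 13.453624, (8, 8)->(-3, 4): sqrt(137) = 11.7047, (-3, 4)->(-2, -1): sqrt(26) = 5.09902
Sum = 30.257344
Perimeter = 30.2573

30.2573


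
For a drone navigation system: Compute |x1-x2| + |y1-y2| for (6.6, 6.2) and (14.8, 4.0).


|6.6-14.8| + |6.2-4| = 8.2 + 2.2 = 10.4

10.4


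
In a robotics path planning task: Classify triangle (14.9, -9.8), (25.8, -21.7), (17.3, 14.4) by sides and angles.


Side lengths squared: AB^2=260.42, BC^2=1375.46, CA^2=591.4
Sorted: [260.42, 591.4, 1375.46]
By sides: Scalene, By angles: Obtuse

Scalene, Obtuse


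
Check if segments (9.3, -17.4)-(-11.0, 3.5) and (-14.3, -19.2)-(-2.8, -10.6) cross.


Cross products: d1=-182.26, d2=232.67, d3=529.78, d4=114.85
d1*d2 < 0 and d3*d4 < 0? no

No, they don't intersect


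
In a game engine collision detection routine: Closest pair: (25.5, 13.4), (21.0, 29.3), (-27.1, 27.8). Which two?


d(P0,P1) = 16.5245, d(P0,P2) = 54.5355, d(P1,P2) = 48.1234
Closest: P0 and P1

Closest pair: (25.5, 13.4) and (21.0, 29.3), distance = 16.5245


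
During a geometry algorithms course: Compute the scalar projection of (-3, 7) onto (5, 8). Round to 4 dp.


u.v = 41, |v| = sqrt(89) = 9.434
Scalar projection = u.v / |v| = 41 / sqrt(89) = 4.346

4.346


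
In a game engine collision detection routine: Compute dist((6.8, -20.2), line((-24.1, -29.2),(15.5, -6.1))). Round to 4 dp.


|cross product| = 357.39
|line direction| = sqrt(2101.77) = 45.8451
Distance = 357.39/sqrt(2101.77) = 7.7956

7.7956


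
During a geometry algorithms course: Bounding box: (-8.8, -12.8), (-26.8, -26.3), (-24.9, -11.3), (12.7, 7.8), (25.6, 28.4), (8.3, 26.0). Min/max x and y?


x range: [-26.8, 25.6]
y range: [-26.3, 28.4]
Bounding box: (-26.8,-26.3) to (25.6,28.4)

(-26.8,-26.3) to (25.6,28.4)


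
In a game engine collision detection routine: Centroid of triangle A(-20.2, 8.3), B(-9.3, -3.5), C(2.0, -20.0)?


Centroid = ((x_A+x_B+x_C)/3, (y_A+y_B+y_C)/3)
= (((-20.2)+(-9.3)+2)/3, (8.3+(-3.5)+(-20))/3)
= (-9.1667, -5.0667)

(-9.1667, -5.0667)


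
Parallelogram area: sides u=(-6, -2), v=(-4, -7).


|u x v| = |(-6)*(-7) - (-2)*(-4)|
= |42 - 8| = 34

34


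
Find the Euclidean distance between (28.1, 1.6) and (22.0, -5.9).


dx=-6.1, dy=-7.5
d^2 = (-6.1)^2 + (-7.5)^2 = 93.46
d = sqrt(93.46) = 9.6675

9.6675


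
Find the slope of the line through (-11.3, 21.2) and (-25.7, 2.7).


slope = (y2-y1)/(x2-x1) = (2.7-21.2)/((-25.7)-(-11.3)) = (-18.5)/(-14.4) = 1.2847

1.2847


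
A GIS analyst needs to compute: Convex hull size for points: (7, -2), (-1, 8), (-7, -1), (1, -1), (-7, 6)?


Convex hull vertices (CCW): (-7, -1), (7, -2), (-1, 8), (-7, 6)
Count = 4

4


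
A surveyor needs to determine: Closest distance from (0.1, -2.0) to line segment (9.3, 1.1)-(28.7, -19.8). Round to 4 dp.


Project P onto AB: t = 0 (clamped to [0,1])
Closest point on segment: (9.3, 1.1)
Distance: 9.7082

9.7082


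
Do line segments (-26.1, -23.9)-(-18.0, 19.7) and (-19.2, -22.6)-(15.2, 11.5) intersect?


Cross products: d1=190.57, d2=1414.2, d3=-290.31, d4=-1513.94
d1*d2 < 0 and d3*d4 < 0? no

No, they don't intersect


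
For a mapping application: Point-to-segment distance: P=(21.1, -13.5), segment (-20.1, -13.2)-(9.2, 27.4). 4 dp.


Project P onto AB: t = 0.4767 (clamped to [0,1])
Closest point on segment: (-6.1331, 6.1534)
Distance: 33.5842

33.5842


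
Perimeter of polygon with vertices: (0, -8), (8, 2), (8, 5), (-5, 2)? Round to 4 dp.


Sides: (0, -8)->(8, 2): sqrt(164) = 12.806248, (8, 2)->(8, 5): sqrt(9) = 3, (8, 5)->(-5, 2): sqrt(178) = 13.341664, (-5, 2)->(0, -8): sqrt(125) = 11.18034
Sum = 40.328252
Perimeter = 40.3283

40.3283


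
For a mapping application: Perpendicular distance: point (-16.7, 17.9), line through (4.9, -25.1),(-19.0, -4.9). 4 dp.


|cross product| = 591.38
|line direction| = sqrt(979.25) = 31.293
Distance = 591.38/sqrt(979.25) = 18.8982

18.8982


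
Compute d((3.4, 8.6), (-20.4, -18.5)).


dx=-23.8, dy=-27.1
d^2 = (-23.8)^2 + (-27.1)^2 = 1300.85
d = sqrt(1300.85) = 36.0673

36.0673


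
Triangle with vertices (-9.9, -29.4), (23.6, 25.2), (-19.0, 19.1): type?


Side lengths squared: AB^2=4103.41, BC^2=1851.97, CA^2=2435.06
Sorted: [1851.97, 2435.06, 4103.41]
By sides: Scalene, By angles: Acute

Scalene, Acute


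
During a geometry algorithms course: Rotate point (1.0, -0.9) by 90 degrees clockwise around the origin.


90° CW: (x,y) -> (y, -x)
(1,-0.9) -> (-0.9, -1)

(-0.9, -1)


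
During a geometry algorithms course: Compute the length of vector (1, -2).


|u| = sqrt(1^2 + (-2)^2) = sqrt(5) = 2.2361

2.2361


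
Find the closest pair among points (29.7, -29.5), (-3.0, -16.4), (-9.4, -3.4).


d(P0,P1) = 35.2264, d(P0,P2) = 47.0108, d(P1,P2) = 14.49
Closest: P1 and P2

Closest pair: (-3.0, -16.4) and (-9.4, -3.4), distance = 14.49


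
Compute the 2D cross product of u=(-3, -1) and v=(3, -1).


u x v = u_x*v_y - u_y*v_x = (-3)*(-1) - (-1)*3
= 3 - (-3) = 6

6


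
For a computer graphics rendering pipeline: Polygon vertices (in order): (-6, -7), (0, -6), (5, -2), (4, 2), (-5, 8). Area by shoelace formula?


Shoelace sum: ((-6)*(-6) - 0*(-7)) + (0*(-2) - 5*(-6)) + (5*2 - 4*(-2)) + (4*8 - (-5)*2) + ((-5)*(-7) - (-6)*8)
= 209
Area = |209|/2 = 104.5

104.5


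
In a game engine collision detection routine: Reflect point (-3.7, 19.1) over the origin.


Reflection over origin: (x,y) -> (-x,-y)
(-3.7, 19.1) -> (3.7, -19.1)

(3.7, -19.1)


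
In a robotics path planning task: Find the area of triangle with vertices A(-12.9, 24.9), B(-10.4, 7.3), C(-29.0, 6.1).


Area = |x_A(y_B-y_C) + x_B(y_C-y_A) + x_C(y_A-y_B)|/2
= |(-15.48) + 195.52 + (-510.4)|/2
= 330.36/2 = 165.18

165.18


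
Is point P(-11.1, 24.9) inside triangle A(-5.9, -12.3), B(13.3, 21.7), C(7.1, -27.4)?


Cross products: AB x AP = 891.04, BC x BP = -1217.88, CA x CP = -405.08
All same sign? no

No, outside


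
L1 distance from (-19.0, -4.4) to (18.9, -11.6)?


|(-19)-18.9| + |(-4.4)-(-11.6)| = 37.9 + 7.2 = 45.1

45.1


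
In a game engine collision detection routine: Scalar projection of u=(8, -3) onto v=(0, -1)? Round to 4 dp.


u.v = 3, |v| = sqrt(1) = 1
Scalar projection = u.v / |v| = 3 / sqrt(1) = 3

3


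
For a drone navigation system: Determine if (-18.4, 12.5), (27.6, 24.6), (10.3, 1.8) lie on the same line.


Cross product: (27.6-(-18.4))*(1.8-12.5) - (24.6-12.5)*(10.3-(-18.4))
= -839.47

No, not collinear


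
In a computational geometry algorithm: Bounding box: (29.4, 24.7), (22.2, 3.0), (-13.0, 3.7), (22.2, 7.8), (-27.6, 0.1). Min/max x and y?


x range: [-27.6, 29.4]
y range: [0.1, 24.7]
Bounding box: (-27.6,0.1) to (29.4,24.7)

(-27.6,0.1) to (29.4,24.7)


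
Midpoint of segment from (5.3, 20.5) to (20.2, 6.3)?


M = ((5.3+20.2)/2, (20.5+6.3)/2)
= (12.75, 13.4)

(12.75, 13.4)


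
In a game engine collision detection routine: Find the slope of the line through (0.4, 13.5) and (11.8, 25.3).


slope = (y2-y1)/(x2-x1) = (25.3-13.5)/(11.8-0.4) = 11.8/11.4 = 1.0351

1.0351


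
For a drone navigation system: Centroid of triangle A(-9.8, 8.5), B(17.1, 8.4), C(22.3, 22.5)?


Centroid = ((x_A+x_B+x_C)/3, (y_A+y_B+y_C)/3)
= (((-9.8)+17.1+22.3)/3, (8.5+8.4+22.5)/3)
= (9.8667, 13.1333)

(9.8667, 13.1333)


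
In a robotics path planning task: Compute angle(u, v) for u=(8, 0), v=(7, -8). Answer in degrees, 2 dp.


u.v = 56, |u| = sqrt(64) = 8, |v| = sqrt(113) = 10.6301
cos(theta) = u.v/(|u||v|) = 56/sqrt(7232) = 0.658505
theta = acos(0.658505) = 48.81 degrees

48.81 degrees


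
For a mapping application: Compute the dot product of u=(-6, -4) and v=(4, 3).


u . v = u_x*v_x + u_y*v_y = (-6)*4 + (-4)*3
= (-24) + (-12) = -36

-36


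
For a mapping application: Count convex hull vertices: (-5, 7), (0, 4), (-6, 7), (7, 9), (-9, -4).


Convex hull vertices (CCW): (-9, -4), (7, 9), (-6, 7)
Count = 3

3


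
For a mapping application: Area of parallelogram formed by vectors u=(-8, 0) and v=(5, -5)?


|u x v| = |(-8)*(-5) - 0*5|
= |40 - 0| = 40

40


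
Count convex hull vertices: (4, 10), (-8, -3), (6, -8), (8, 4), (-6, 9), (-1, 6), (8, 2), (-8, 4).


Convex hull vertices (CCW): (-8, -3), (6, -8), (8, 2), (8, 4), (4, 10), (-6, 9), (-8, 4)
Count = 7

7


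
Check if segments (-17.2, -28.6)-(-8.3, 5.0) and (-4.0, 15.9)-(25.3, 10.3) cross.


Cross products: d1=-1377.77, d2=-343.45, d3=-47.47, d4=-1081.79
d1*d2 < 0 and d3*d4 < 0? no

No, they don't intersect


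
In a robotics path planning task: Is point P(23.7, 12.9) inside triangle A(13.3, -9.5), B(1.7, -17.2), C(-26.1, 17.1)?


Cross products: AB x AP = -179.76, BC x BP = -1591.38, CA x CP = 1159.2
All same sign? no

No, outside


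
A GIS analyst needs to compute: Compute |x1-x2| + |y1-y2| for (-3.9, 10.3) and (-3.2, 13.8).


|(-3.9)-(-3.2)| + |10.3-13.8| = 0.7 + 3.5 = 4.2

4.2


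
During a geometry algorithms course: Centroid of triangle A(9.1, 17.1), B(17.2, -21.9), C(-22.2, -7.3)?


Centroid = ((x_A+x_B+x_C)/3, (y_A+y_B+y_C)/3)
= ((9.1+17.2+(-22.2))/3, (17.1+(-21.9)+(-7.3))/3)
= (1.3667, -4.0333)

(1.3667, -4.0333)


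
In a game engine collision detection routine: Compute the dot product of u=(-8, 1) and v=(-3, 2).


u . v = u_x*v_x + u_y*v_y = (-8)*(-3) + 1*2
= 24 + 2 = 26

26


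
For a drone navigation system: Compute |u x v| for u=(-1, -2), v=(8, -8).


|u x v| = |(-1)*(-8) - (-2)*8|
= |8 - (-16)| = 24

24


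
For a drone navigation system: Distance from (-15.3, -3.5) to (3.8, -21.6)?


dx=19.1, dy=-18.1
d^2 = 19.1^2 + (-18.1)^2 = 692.42
d = sqrt(692.42) = 26.3139

26.3139


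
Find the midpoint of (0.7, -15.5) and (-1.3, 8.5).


M = ((0.7+(-1.3))/2, ((-15.5)+8.5)/2)
= (-0.3, -3.5)

(-0.3, -3.5)


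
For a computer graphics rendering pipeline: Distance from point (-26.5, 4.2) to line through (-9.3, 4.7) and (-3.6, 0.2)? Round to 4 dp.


|cross product| = 80.25
|line direction| = sqrt(52.74) = 7.2622
Distance = 80.25/sqrt(52.74) = 11.0503

11.0503


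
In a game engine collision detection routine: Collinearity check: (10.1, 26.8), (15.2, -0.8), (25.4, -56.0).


Cross product: (15.2-10.1)*((-56)-26.8) - ((-0.8)-26.8)*(25.4-10.1)
= 0

Yes, collinear


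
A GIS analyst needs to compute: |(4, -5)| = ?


|u| = sqrt(4^2 + (-5)^2) = sqrt(41) = 6.4031

6.4031


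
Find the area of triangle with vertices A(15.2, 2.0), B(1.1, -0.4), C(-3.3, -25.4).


Area = |x_A(y_B-y_C) + x_B(y_C-y_A) + x_C(y_A-y_B)|/2
= |380 + (-30.14) + (-7.92)|/2
= 341.94/2 = 170.97

170.97


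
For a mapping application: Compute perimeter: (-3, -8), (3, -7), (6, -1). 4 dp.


Sides: (-3, -8)->(3, -7): sqrt(37) = 6.082763, (3, -7)->(6, -1): sqrt(45) = 6.708204, (6, -1)->(-3, -8): sqrt(130) = 11.401754
Sum = 24.192721
Perimeter = 24.1927

24.1927


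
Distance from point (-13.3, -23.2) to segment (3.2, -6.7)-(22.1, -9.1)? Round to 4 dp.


Project P onto AB: t = 0 (clamped to [0,1])
Closest point on segment: (3.2, -6.7)
Distance: 23.3345

23.3345


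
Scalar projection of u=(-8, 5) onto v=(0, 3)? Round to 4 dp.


u.v = 15, |v| = sqrt(9) = 3
Scalar projection = u.v / |v| = 15 / sqrt(9) = 5

5


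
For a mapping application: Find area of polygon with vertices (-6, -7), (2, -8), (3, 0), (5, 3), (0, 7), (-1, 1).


Shoelace sum: ((-6)*(-8) - 2*(-7)) + (2*0 - 3*(-8)) + (3*3 - 5*0) + (5*7 - 0*3) + (0*1 - (-1)*7) + ((-1)*(-7) - (-6)*1)
= 150
Area = |150|/2 = 75

75


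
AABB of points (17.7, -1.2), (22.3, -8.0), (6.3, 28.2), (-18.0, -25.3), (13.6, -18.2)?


x range: [-18, 22.3]
y range: [-25.3, 28.2]
Bounding box: (-18,-25.3) to (22.3,28.2)

(-18,-25.3) to (22.3,28.2)


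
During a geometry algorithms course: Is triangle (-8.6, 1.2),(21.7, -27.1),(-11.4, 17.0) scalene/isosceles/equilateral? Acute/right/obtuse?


Side lengths squared: AB^2=1718.98, BC^2=3040.42, CA^2=257.48
Sorted: [257.48, 1718.98, 3040.42]
By sides: Scalene, By angles: Obtuse

Scalene, Obtuse


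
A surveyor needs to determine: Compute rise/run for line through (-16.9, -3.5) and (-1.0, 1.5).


slope = (y2-y1)/(x2-x1) = (1.5-(-3.5))/((-1)-(-16.9)) = 5/15.9 = 0.3145

0.3145


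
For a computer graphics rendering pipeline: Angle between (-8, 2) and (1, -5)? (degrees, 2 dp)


u.v = -18, |u| = sqrt(68) = 8.2462, |v| = sqrt(26) = 5.099
cos(theta) = u.v/(|u||v|) = -18/sqrt(1768) = -0.428086
theta = acos(-0.428086) = 115.35 degrees

115.35 degrees


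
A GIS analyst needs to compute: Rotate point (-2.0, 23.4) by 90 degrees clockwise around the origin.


90° CW: (x,y) -> (y, -x)
(-2,23.4) -> (23.4, 2)

(23.4, 2)


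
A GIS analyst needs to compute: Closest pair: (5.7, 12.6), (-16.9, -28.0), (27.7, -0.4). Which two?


d(P0,P1) = 46.4663, d(P0,P2) = 25.5539, d(P1,P2) = 52.4492
Closest: P0 and P2

Closest pair: (5.7, 12.6) and (27.7, -0.4), distance = 25.5539


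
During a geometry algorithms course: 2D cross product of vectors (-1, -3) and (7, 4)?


u x v = u_x*v_y - u_y*v_x = (-1)*4 - (-3)*7
= (-4) - (-21) = 17

17


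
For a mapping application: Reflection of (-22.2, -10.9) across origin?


Reflection over origin: (x,y) -> (-x,-y)
(-22.2, -10.9) -> (22.2, 10.9)

(22.2, 10.9)


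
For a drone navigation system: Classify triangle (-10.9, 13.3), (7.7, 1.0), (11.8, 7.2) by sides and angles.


Side lengths squared: AB^2=497.25, BC^2=55.25, CA^2=552.5
Sorted: [55.25, 497.25, 552.5]
By sides: Scalene, By angles: Right

Scalene, Right


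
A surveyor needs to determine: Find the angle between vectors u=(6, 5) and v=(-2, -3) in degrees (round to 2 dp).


u.v = -27, |u| = sqrt(61) = 7.8102, |v| = sqrt(13) = 3.6056
cos(theta) = u.v/(|u||v|) = -27/sqrt(793) = -0.958798
theta = acos(-0.958798) = 163.5 degrees

163.5 degrees


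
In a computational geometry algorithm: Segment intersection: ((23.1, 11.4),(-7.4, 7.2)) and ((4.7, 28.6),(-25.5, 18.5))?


Cross products: d1=705.28, d2=524.07, d3=-601.88, d4=-420.67
d1*d2 < 0 and d3*d4 < 0? no

No, they don't intersect


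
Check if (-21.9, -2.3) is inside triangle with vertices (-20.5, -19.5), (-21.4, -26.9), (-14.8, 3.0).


Cross products: AB x AP = -25.84, BC x BP = 177.31, CA x CP = -129.54
All same sign? no

No, outside


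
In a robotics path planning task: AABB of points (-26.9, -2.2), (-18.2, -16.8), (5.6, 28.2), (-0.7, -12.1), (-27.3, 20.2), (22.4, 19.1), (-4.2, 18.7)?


x range: [-27.3, 22.4]
y range: [-16.8, 28.2]
Bounding box: (-27.3,-16.8) to (22.4,28.2)

(-27.3,-16.8) to (22.4,28.2)


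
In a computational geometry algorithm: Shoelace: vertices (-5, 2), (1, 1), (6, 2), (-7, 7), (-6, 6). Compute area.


Shoelace sum: ((-5)*1 - 1*2) + (1*2 - 6*1) + (6*7 - (-7)*2) + ((-7)*6 - (-6)*7) + ((-6)*2 - (-5)*6)
= 63
Area = |63|/2 = 31.5

31.5


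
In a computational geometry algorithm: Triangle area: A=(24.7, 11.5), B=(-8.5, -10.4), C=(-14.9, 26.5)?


Area = |x_A(y_B-y_C) + x_B(y_C-y_A) + x_C(y_A-y_B)|/2
= |(-911.43) + (-127.5) + (-326.31)|/2
= 1365.24/2 = 682.62

682.62


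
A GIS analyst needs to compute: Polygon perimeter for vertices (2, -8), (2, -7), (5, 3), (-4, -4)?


Sides: (2, -8)->(2, -7): sqrt(1) = 1, (2, -7)->(5, 3): sqrt(109) = 10.440307, (5, 3)->(-4, -4): sqrt(130) = 11.401754, (-4, -4)->(2, -8): sqrt(52) = 7.211103
Sum = 30.053164
Perimeter = 30.0532

30.0532


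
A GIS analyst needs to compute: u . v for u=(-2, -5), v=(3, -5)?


u . v = u_x*v_x + u_y*v_y = (-2)*3 + (-5)*(-5)
= (-6) + 25 = 19

19


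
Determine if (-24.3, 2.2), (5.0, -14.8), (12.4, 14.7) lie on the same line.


Cross product: (5-(-24.3))*(14.7-2.2) - ((-14.8)-2.2)*(12.4-(-24.3))
= 990.15

No, not collinear


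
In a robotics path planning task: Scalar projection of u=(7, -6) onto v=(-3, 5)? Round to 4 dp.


u.v = -51, |v| = sqrt(34) = 5.831
Scalar projection = u.v / |v| = -51 / sqrt(34) = -8.7464

-8.7464


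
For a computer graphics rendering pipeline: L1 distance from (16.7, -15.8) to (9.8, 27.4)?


|16.7-9.8| + |(-15.8)-27.4| = 6.9 + 43.2 = 50.1

50.1


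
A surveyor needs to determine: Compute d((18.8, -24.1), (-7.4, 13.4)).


dx=-26.2, dy=37.5
d^2 = (-26.2)^2 + 37.5^2 = 2092.69
d = sqrt(2092.69) = 45.7459

45.7459


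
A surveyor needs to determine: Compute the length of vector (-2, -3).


|u| = sqrt((-2)^2 + (-3)^2) = sqrt(13) = 3.6056

3.6056


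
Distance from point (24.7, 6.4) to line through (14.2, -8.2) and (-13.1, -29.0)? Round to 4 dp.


|cross product| = 180.18
|line direction| = sqrt(1177.93) = 34.321
Distance = 180.18/sqrt(1177.93) = 5.2498

5.2498


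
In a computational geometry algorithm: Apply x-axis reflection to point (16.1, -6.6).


Reflection over x-axis: (x,y) -> (x,-y)
(16.1, -6.6) -> (16.1, 6.6)

(16.1, 6.6)


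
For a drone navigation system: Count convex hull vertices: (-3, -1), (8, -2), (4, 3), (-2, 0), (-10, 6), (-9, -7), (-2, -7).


Convex hull vertices (CCW): (-10, 6), (-9, -7), (-2, -7), (8, -2), (4, 3)
Count = 5

5


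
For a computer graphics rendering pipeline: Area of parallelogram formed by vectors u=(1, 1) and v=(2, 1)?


|u x v| = |1*1 - 1*2|
= |1 - 2| = 1

1


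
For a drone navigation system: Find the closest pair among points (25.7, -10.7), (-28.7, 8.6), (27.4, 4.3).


d(P0,P1) = 57.7222, d(P0,P2) = 15.096, d(P1,P2) = 56.2646
Closest: P0 and P2

Closest pair: (25.7, -10.7) and (27.4, 4.3), distance = 15.096
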